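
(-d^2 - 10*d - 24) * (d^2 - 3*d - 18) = -d^4 - 7*d^3 + 24*d^2 + 252*d + 432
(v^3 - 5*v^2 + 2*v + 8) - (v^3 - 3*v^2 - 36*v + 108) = -2*v^2 + 38*v - 100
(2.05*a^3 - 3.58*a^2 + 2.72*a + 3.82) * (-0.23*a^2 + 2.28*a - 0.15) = -0.4715*a^5 + 5.4974*a^4 - 9.0955*a^3 + 5.86*a^2 + 8.3016*a - 0.573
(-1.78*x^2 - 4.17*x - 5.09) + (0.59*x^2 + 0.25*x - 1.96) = -1.19*x^2 - 3.92*x - 7.05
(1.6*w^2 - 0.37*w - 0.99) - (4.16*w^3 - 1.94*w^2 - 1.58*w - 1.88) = -4.16*w^3 + 3.54*w^2 + 1.21*w + 0.89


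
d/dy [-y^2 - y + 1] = -2*y - 1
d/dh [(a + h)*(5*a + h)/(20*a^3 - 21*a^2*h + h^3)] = (9*a^2 - 2*a*h - h^2)/(16*a^4 - 40*a^3*h + 33*a^2*h^2 - 10*a*h^3 + h^4)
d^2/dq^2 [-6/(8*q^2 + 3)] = 288*(1 - 8*q^2)/(8*q^2 + 3)^3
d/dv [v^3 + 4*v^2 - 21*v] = 3*v^2 + 8*v - 21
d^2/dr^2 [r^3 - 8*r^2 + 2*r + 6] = 6*r - 16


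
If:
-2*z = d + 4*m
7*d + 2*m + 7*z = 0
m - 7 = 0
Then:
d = 24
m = 7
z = -26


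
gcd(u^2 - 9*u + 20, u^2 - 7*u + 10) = u - 5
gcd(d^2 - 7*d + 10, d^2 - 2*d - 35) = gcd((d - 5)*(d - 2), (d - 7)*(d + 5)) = 1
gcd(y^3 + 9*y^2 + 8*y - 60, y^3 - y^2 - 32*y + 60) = y^2 + 4*y - 12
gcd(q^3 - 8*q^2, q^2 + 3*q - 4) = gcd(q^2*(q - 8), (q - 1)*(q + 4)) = 1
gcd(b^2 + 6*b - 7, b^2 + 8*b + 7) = b + 7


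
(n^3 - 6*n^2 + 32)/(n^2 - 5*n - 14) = (n^2 - 8*n + 16)/(n - 7)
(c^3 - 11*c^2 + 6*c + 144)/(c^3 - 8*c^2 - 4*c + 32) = (c^2 - 3*c - 18)/(c^2 - 4)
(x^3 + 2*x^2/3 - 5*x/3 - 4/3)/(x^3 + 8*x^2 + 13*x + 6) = (x - 4/3)/(x + 6)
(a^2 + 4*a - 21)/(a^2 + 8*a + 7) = (a - 3)/(a + 1)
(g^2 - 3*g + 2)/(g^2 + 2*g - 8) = (g - 1)/(g + 4)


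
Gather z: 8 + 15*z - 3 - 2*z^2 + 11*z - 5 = -2*z^2 + 26*z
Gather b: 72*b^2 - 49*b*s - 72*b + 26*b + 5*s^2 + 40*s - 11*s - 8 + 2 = 72*b^2 + b*(-49*s - 46) + 5*s^2 + 29*s - 6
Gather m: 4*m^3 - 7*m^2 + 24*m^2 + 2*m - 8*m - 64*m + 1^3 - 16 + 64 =4*m^3 + 17*m^2 - 70*m + 49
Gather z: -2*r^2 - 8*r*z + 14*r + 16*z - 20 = -2*r^2 + 14*r + z*(16 - 8*r) - 20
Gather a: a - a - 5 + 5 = 0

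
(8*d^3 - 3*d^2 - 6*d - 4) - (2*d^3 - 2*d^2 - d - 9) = 6*d^3 - d^2 - 5*d + 5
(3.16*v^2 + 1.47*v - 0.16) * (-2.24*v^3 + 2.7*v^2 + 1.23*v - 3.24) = -7.0784*v^5 + 5.2392*v^4 + 8.2142*v^3 - 8.8623*v^2 - 4.9596*v + 0.5184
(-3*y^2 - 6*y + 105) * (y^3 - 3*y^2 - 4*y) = -3*y^5 + 3*y^4 + 135*y^3 - 291*y^2 - 420*y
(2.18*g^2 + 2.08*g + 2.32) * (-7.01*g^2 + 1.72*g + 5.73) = -15.2818*g^4 - 10.8312*g^3 - 0.194199999999995*g^2 + 15.9088*g + 13.2936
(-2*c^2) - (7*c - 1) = -2*c^2 - 7*c + 1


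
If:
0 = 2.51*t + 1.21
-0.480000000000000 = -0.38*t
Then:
No Solution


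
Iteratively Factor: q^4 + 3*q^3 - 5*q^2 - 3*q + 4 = (q - 1)*(q^3 + 4*q^2 - q - 4) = (q - 1)^2*(q^2 + 5*q + 4) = (q - 1)^2*(q + 4)*(q + 1)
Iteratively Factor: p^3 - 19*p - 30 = (p + 2)*(p^2 - 2*p - 15) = (p - 5)*(p + 2)*(p + 3)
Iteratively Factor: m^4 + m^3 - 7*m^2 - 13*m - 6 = (m + 1)*(m^3 - 7*m - 6) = (m - 3)*(m + 1)*(m^2 + 3*m + 2) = (m - 3)*(m + 1)*(m + 2)*(m + 1)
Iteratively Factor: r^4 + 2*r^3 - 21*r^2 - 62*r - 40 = (r + 4)*(r^3 - 2*r^2 - 13*r - 10) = (r + 2)*(r + 4)*(r^2 - 4*r - 5) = (r - 5)*(r + 2)*(r + 4)*(r + 1)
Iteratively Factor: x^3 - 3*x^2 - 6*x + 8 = (x - 4)*(x^2 + x - 2) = (x - 4)*(x - 1)*(x + 2)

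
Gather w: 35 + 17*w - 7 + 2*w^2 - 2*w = 2*w^2 + 15*w + 28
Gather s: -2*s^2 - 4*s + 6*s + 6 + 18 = -2*s^2 + 2*s + 24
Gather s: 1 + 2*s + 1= 2*s + 2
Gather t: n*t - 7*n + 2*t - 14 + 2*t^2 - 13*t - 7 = -7*n + 2*t^2 + t*(n - 11) - 21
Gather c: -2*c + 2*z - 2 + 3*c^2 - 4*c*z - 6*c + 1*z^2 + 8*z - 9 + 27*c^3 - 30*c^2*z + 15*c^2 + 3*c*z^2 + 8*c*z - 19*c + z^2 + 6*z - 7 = 27*c^3 + c^2*(18 - 30*z) + c*(3*z^2 + 4*z - 27) + 2*z^2 + 16*z - 18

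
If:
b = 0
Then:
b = 0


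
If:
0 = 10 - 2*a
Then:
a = 5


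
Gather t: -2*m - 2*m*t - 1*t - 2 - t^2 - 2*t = -2*m - t^2 + t*(-2*m - 3) - 2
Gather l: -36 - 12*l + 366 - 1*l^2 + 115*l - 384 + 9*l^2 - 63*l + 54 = 8*l^2 + 40*l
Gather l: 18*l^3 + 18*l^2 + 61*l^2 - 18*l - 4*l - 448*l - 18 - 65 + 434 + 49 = 18*l^3 + 79*l^2 - 470*l + 400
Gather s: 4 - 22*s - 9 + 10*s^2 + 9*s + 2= 10*s^2 - 13*s - 3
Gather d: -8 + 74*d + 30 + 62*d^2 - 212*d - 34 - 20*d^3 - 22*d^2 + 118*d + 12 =-20*d^3 + 40*d^2 - 20*d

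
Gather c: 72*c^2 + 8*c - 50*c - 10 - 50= 72*c^2 - 42*c - 60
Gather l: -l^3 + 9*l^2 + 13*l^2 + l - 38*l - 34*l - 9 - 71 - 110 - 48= -l^3 + 22*l^2 - 71*l - 238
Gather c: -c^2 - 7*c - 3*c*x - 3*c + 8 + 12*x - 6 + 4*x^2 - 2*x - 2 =-c^2 + c*(-3*x - 10) + 4*x^2 + 10*x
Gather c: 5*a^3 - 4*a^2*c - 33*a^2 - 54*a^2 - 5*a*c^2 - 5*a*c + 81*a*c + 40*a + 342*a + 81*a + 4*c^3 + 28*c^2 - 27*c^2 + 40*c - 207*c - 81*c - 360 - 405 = 5*a^3 - 87*a^2 + 463*a + 4*c^3 + c^2*(1 - 5*a) + c*(-4*a^2 + 76*a - 248) - 765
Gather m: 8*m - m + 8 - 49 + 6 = 7*m - 35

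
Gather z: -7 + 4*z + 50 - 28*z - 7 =36 - 24*z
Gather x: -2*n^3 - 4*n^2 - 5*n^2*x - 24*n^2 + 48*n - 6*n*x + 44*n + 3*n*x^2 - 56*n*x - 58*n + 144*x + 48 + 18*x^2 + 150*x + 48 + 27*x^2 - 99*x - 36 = -2*n^3 - 28*n^2 + 34*n + x^2*(3*n + 45) + x*(-5*n^2 - 62*n + 195) + 60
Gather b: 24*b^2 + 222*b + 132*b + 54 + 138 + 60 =24*b^2 + 354*b + 252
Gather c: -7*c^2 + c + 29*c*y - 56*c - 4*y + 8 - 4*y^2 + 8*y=-7*c^2 + c*(29*y - 55) - 4*y^2 + 4*y + 8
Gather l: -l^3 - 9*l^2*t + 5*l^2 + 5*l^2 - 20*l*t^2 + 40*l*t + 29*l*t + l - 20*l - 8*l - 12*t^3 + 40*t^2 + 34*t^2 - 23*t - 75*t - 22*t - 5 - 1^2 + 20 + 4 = -l^3 + l^2*(10 - 9*t) + l*(-20*t^2 + 69*t - 27) - 12*t^3 + 74*t^2 - 120*t + 18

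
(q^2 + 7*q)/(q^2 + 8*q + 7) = q/(q + 1)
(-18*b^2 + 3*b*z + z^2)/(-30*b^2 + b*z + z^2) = (-3*b + z)/(-5*b + z)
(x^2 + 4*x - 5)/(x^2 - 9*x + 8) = (x + 5)/(x - 8)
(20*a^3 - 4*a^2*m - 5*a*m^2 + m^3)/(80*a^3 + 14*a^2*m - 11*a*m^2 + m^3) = (2*a - m)/(8*a - m)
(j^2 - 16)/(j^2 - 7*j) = (j^2 - 16)/(j*(j - 7))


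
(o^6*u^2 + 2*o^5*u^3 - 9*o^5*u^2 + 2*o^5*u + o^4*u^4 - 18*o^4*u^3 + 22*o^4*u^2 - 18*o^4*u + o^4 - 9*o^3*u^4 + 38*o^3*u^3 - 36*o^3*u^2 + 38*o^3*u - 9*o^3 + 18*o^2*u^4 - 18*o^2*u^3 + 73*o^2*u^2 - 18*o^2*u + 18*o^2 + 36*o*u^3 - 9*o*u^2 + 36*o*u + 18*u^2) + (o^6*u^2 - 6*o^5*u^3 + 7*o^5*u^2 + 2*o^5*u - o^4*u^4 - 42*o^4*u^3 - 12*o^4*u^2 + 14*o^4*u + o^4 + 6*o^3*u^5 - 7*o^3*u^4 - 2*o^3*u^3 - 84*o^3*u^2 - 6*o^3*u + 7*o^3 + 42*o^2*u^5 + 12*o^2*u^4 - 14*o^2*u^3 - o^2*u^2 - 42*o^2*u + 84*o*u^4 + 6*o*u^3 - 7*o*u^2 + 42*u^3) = 2*o^6*u^2 - 4*o^5*u^3 - 2*o^5*u^2 + 4*o^5*u - 60*o^4*u^3 + 10*o^4*u^2 - 4*o^4*u + 2*o^4 + 6*o^3*u^5 - 16*o^3*u^4 + 36*o^3*u^3 - 120*o^3*u^2 + 32*o^3*u - 2*o^3 + 42*o^2*u^5 + 30*o^2*u^4 - 32*o^2*u^3 + 72*o^2*u^2 - 60*o^2*u + 18*o^2 + 84*o*u^4 + 42*o*u^3 - 16*o*u^2 + 36*o*u + 42*u^3 + 18*u^2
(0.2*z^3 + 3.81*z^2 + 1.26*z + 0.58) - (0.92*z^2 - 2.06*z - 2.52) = 0.2*z^3 + 2.89*z^2 + 3.32*z + 3.1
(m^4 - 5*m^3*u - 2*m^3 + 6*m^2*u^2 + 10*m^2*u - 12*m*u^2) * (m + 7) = m^5 - 5*m^4*u + 5*m^4 + 6*m^3*u^2 - 25*m^3*u - 14*m^3 + 30*m^2*u^2 + 70*m^2*u - 84*m*u^2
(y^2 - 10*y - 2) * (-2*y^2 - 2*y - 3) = -2*y^4 + 18*y^3 + 21*y^2 + 34*y + 6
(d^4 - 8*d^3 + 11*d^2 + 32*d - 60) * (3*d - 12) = 3*d^5 - 36*d^4 + 129*d^3 - 36*d^2 - 564*d + 720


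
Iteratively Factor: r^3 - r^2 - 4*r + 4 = (r - 2)*(r^2 + r - 2) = (r - 2)*(r + 2)*(r - 1)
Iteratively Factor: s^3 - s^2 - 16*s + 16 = (s + 4)*(s^2 - 5*s + 4) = (s - 1)*(s + 4)*(s - 4)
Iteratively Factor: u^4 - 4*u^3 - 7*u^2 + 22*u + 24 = (u + 1)*(u^3 - 5*u^2 - 2*u + 24) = (u - 4)*(u + 1)*(u^2 - u - 6) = (u - 4)*(u - 3)*(u + 1)*(u + 2)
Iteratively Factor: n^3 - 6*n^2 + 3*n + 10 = (n - 5)*(n^2 - n - 2) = (n - 5)*(n - 2)*(n + 1)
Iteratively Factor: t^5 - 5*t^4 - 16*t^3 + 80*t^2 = (t)*(t^4 - 5*t^3 - 16*t^2 + 80*t) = t*(t - 4)*(t^3 - t^2 - 20*t) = t*(t - 5)*(t - 4)*(t^2 + 4*t) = t^2*(t - 5)*(t - 4)*(t + 4)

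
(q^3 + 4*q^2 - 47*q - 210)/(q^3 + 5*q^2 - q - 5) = (q^2 - q - 42)/(q^2 - 1)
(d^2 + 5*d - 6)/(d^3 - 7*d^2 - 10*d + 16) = (d + 6)/(d^2 - 6*d - 16)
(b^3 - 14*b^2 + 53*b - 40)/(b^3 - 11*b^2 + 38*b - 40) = (b^2 - 9*b + 8)/(b^2 - 6*b + 8)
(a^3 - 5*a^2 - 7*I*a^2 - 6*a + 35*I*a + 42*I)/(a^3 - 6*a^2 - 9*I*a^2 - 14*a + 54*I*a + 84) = (a + 1)/(a - 2*I)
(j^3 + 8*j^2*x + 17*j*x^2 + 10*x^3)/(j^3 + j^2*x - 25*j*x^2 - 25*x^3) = (-j - 2*x)/(-j + 5*x)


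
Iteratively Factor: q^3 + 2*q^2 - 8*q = (q)*(q^2 + 2*q - 8) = q*(q - 2)*(q + 4)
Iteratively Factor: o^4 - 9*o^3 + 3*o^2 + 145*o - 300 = (o + 4)*(o^3 - 13*o^2 + 55*o - 75) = (o - 3)*(o + 4)*(o^2 - 10*o + 25) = (o - 5)*(o - 3)*(o + 4)*(o - 5)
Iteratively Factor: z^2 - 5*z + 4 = (z - 1)*(z - 4)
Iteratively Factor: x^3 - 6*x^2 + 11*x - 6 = (x - 1)*(x^2 - 5*x + 6) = (x - 2)*(x - 1)*(x - 3)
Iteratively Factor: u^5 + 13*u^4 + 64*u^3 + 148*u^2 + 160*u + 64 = (u + 2)*(u^4 + 11*u^3 + 42*u^2 + 64*u + 32) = (u + 2)*(u + 4)*(u^3 + 7*u^2 + 14*u + 8) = (u + 2)*(u + 4)^2*(u^2 + 3*u + 2) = (u + 2)^2*(u + 4)^2*(u + 1)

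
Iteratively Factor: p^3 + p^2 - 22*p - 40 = (p + 4)*(p^2 - 3*p - 10) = (p - 5)*(p + 4)*(p + 2)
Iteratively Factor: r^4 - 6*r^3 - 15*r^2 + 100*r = (r - 5)*(r^3 - r^2 - 20*r) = r*(r - 5)*(r^2 - r - 20) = r*(r - 5)*(r + 4)*(r - 5)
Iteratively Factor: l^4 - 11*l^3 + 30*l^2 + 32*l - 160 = (l - 4)*(l^3 - 7*l^2 + 2*l + 40) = (l - 5)*(l - 4)*(l^2 - 2*l - 8) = (l - 5)*(l - 4)*(l + 2)*(l - 4)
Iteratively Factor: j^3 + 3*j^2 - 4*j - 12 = (j + 3)*(j^2 - 4) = (j - 2)*(j + 3)*(j + 2)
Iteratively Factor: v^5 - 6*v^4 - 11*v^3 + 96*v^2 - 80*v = (v - 5)*(v^4 - v^3 - 16*v^2 + 16*v) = (v - 5)*(v + 4)*(v^3 - 5*v^2 + 4*v) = (v - 5)*(v - 4)*(v + 4)*(v^2 - v) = v*(v - 5)*(v - 4)*(v + 4)*(v - 1)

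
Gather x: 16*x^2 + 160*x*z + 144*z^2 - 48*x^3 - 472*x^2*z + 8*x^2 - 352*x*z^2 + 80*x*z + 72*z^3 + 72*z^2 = -48*x^3 + x^2*(24 - 472*z) + x*(-352*z^2 + 240*z) + 72*z^3 + 216*z^2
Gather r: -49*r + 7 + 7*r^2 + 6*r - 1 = 7*r^2 - 43*r + 6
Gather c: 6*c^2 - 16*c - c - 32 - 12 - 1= 6*c^2 - 17*c - 45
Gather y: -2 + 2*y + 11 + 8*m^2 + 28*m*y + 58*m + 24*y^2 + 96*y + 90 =8*m^2 + 58*m + 24*y^2 + y*(28*m + 98) + 99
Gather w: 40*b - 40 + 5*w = 40*b + 5*w - 40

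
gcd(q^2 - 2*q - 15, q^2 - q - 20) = q - 5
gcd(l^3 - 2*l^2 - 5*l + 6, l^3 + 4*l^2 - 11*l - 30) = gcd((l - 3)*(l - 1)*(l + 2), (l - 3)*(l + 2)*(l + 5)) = l^2 - l - 6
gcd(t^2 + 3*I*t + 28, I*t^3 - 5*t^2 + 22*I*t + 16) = 1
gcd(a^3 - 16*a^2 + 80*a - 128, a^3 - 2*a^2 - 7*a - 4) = a - 4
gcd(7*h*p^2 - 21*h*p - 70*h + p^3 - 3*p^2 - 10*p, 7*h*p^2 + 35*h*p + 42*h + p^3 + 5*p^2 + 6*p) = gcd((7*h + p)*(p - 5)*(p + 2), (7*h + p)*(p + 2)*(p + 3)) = 7*h*p + 14*h + p^2 + 2*p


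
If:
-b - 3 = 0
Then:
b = -3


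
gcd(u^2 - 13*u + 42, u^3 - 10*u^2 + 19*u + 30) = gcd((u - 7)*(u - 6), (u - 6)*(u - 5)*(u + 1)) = u - 6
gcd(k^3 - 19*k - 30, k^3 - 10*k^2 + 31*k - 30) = k - 5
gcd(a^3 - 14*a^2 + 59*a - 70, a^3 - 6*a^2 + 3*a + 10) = a^2 - 7*a + 10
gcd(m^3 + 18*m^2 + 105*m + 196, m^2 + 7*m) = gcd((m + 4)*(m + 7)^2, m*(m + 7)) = m + 7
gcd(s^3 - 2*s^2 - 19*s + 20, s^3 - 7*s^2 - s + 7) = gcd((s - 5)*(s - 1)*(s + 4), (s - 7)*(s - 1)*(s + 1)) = s - 1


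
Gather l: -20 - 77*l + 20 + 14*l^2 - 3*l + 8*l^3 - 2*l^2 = 8*l^3 + 12*l^2 - 80*l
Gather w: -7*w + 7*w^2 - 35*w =7*w^2 - 42*w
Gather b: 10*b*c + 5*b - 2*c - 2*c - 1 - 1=b*(10*c + 5) - 4*c - 2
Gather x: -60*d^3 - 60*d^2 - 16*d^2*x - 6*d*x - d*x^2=-60*d^3 - 60*d^2 - d*x^2 + x*(-16*d^2 - 6*d)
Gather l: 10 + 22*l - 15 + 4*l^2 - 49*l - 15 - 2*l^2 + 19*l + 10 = 2*l^2 - 8*l - 10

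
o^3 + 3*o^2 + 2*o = o*(o + 1)*(o + 2)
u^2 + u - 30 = (u - 5)*(u + 6)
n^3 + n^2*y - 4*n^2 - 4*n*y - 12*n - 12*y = (n - 6)*(n + 2)*(n + y)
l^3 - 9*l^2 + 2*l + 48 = (l - 8)*(l - 3)*(l + 2)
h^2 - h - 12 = (h - 4)*(h + 3)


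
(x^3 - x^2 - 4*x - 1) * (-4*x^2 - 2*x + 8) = -4*x^5 + 2*x^4 + 26*x^3 + 4*x^2 - 30*x - 8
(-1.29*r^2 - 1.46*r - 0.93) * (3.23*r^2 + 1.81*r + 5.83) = -4.1667*r^4 - 7.0507*r^3 - 13.1672*r^2 - 10.1951*r - 5.4219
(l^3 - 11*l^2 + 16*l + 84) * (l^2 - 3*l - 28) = l^5 - 14*l^4 + 21*l^3 + 344*l^2 - 700*l - 2352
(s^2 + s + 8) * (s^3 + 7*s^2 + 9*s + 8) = s^5 + 8*s^4 + 24*s^3 + 73*s^2 + 80*s + 64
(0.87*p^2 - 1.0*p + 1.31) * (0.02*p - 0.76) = 0.0174*p^3 - 0.6812*p^2 + 0.7862*p - 0.9956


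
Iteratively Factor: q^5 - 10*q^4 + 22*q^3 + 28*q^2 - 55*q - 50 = (q + 1)*(q^4 - 11*q^3 + 33*q^2 - 5*q - 50) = (q + 1)^2*(q^3 - 12*q^2 + 45*q - 50) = (q - 2)*(q + 1)^2*(q^2 - 10*q + 25) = (q - 5)*(q - 2)*(q + 1)^2*(q - 5)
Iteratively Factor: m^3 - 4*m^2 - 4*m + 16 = (m - 4)*(m^2 - 4) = (m - 4)*(m - 2)*(m + 2)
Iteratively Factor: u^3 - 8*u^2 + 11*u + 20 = (u - 5)*(u^2 - 3*u - 4) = (u - 5)*(u - 4)*(u + 1)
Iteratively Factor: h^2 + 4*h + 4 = (h + 2)*(h + 2)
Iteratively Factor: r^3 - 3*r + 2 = (r - 1)*(r^2 + r - 2) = (r - 1)*(r + 2)*(r - 1)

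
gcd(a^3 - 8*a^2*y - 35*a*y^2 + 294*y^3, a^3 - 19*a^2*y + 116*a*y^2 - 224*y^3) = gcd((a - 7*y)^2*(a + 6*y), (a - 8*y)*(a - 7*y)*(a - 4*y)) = -a + 7*y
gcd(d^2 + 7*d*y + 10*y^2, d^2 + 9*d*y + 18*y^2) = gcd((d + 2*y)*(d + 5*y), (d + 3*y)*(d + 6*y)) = 1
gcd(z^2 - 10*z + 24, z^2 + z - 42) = z - 6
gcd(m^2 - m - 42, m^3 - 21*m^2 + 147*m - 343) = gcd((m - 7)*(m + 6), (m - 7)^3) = m - 7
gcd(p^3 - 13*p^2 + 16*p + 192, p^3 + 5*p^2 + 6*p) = p + 3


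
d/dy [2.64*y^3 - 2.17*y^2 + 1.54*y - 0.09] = 7.92*y^2 - 4.34*y + 1.54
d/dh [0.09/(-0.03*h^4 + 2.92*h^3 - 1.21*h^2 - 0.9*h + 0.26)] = (0.0108*h^3 - 0.7884*h^2 + 0.2178*h + 0.081)/(0.03*h^4 - 2.92*h^3 + 1.21*h^2 + 0.9*h - 0.26)^2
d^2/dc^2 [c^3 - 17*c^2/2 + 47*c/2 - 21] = 6*c - 17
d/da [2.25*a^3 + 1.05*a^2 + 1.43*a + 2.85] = 6.75*a^2 + 2.1*a + 1.43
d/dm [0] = 0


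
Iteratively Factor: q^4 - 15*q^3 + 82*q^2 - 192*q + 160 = (q - 5)*(q^3 - 10*q^2 + 32*q - 32) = (q - 5)*(q - 2)*(q^2 - 8*q + 16) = (q - 5)*(q - 4)*(q - 2)*(q - 4)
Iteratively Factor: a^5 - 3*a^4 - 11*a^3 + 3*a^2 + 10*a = (a - 1)*(a^4 - 2*a^3 - 13*a^2 - 10*a) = (a - 1)*(a + 2)*(a^3 - 4*a^2 - 5*a) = (a - 1)*(a + 1)*(a + 2)*(a^2 - 5*a) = (a - 5)*(a - 1)*(a + 1)*(a + 2)*(a)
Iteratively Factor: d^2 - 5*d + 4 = (d - 1)*(d - 4)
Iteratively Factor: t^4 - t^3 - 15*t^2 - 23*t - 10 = (t - 5)*(t^3 + 4*t^2 + 5*t + 2) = (t - 5)*(t + 1)*(t^2 + 3*t + 2) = (t - 5)*(t + 1)*(t + 2)*(t + 1)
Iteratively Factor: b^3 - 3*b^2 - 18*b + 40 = (b - 5)*(b^2 + 2*b - 8) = (b - 5)*(b - 2)*(b + 4)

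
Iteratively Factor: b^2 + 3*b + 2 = (b + 1)*(b + 2)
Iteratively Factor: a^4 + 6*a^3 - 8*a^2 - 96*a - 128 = (a + 4)*(a^3 + 2*a^2 - 16*a - 32) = (a + 2)*(a + 4)*(a^2 - 16) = (a - 4)*(a + 2)*(a + 4)*(a + 4)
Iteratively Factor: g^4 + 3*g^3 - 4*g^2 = (g - 1)*(g^3 + 4*g^2) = g*(g - 1)*(g^2 + 4*g) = g^2*(g - 1)*(g + 4)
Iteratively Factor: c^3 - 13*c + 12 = (c - 1)*(c^2 + c - 12) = (c - 1)*(c + 4)*(c - 3)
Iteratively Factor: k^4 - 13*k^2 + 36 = (k - 3)*(k^3 + 3*k^2 - 4*k - 12) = (k - 3)*(k - 2)*(k^2 + 5*k + 6) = (k - 3)*(k - 2)*(k + 2)*(k + 3)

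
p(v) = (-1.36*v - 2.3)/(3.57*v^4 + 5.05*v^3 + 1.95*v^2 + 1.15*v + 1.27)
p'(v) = (-1.36*v - 2.3)*(-14.28*v^3 - 15.15*v^2 - 3.9*v - 1.15)/(3.57*v^4 + 5.05*v^3 + 1.95*v^2 + 1.15*v + 1.27)^2 - 1.36/(3.57*v^4 + 5.05*v^3 + 1.95*v^2 + 1.15*v + 1.27) = (14.5656*v^4 + 46.58*v^3 + 37.497*v^2 + 8.97*v + 0.9178)/(12.7449*v^8 + 36.057*v^7 + 39.4255*v^6 + 27.906*v^5 + 24.4853*v^4 + 17.312*v^3 + 6.2755*v^2 + 2.921*v + 1.6129)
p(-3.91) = 0.01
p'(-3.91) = 0.00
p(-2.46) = 0.02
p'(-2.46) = 0.01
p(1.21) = -0.18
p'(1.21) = 0.37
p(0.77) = -0.49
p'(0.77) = 1.20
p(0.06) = -1.77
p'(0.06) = 0.88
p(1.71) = -0.07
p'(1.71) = 0.12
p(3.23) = -0.01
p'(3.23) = 0.01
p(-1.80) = 0.01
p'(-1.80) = -0.07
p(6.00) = -0.00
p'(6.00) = 0.00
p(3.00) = -0.01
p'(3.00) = 0.01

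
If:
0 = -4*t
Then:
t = 0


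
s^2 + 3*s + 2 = (s + 1)*(s + 2)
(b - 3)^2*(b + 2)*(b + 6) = b^4 + 2*b^3 - 27*b^2 + 108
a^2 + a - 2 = (a - 1)*(a + 2)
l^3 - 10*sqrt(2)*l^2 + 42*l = l*(l - 7*sqrt(2))*(l - 3*sqrt(2))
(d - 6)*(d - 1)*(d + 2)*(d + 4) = d^4 - d^3 - 28*d^2 - 20*d + 48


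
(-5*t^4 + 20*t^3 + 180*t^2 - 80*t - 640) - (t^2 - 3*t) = -5*t^4 + 20*t^3 + 179*t^2 - 77*t - 640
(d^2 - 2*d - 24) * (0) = 0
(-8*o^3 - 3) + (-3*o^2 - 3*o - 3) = -8*o^3 - 3*o^2 - 3*o - 6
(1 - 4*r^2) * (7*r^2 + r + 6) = -28*r^4 - 4*r^3 - 17*r^2 + r + 6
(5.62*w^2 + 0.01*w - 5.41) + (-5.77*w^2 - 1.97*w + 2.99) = -0.149999999999999*w^2 - 1.96*w - 2.42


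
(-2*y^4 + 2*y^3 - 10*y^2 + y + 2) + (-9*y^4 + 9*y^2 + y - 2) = -11*y^4 + 2*y^3 - y^2 + 2*y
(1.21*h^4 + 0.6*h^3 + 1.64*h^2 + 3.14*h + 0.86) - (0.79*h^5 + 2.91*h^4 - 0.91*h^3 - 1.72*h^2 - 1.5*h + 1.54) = -0.79*h^5 - 1.7*h^4 + 1.51*h^3 + 3.36*h^2 + 4.64*h - 0.68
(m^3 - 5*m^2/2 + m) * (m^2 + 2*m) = m^5 - m^4/2 - 4*m^3 + 2*m^2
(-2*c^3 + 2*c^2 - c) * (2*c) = -4*c^4 + 4*c^3 - 2*c^2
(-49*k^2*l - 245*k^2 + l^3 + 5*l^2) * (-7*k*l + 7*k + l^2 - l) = 343*k^3*l^2 + 1372*k^3*l - 1715*k^3 - 49*k^2*l^3 - 196*k^2*l^2 + 245*k^2*l - 7*k*l^4 - 28*k*l^3 + 35*k*l^2 + l^5 + 4*l^4 - 5*l^3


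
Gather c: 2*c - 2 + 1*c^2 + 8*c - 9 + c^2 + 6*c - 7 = 2*c^2 + 16*c - 18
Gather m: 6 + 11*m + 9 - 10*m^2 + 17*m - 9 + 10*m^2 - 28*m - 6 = 0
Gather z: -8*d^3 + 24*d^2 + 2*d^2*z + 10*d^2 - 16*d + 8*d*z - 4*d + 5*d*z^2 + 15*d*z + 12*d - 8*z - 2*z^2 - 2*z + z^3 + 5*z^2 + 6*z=-8*d^3 + 34*d^2 - 8*d + z^3 + z^2*(5*d + 3) + z*(2*d^2 + 23*d - 4)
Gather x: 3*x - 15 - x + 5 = 2*x - 10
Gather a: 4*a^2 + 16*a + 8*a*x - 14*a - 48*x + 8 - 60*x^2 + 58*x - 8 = 4*a^2 + a*(8*x + 2) - 60*x^2 + 10*x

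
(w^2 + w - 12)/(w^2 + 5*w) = (w^2 + w - 12)/(w*(w + 5))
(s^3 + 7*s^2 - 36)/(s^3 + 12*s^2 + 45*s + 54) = (s - 2)/(s + 3)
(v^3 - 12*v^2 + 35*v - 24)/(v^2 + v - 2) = (v^2 - 11*v + 24)/(v + 2)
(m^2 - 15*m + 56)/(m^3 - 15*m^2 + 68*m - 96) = (m - 7)/(m^2 - 7*m + 12)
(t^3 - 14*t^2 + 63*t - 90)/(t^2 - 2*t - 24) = (t^2 - 8*t + 15)/(t + 4)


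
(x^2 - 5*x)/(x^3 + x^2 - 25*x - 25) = x/(x^2 + 6*x + 5)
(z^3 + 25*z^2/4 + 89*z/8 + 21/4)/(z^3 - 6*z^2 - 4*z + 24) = (8*z^2 + 34*z + 21)/(8*(z^2 - 8*z + 12))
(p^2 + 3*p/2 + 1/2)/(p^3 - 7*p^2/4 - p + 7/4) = 2*(2*p + 1)/(4*p^2 - 11*p + 7)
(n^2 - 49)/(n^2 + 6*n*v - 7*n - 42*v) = (n + 7)/(n + 6*v)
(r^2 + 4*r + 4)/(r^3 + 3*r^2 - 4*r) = (r^2 + 4*r + 4)/(r*(r^2 + 3*r - 4))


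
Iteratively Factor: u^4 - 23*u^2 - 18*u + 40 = (u - 5)*(u^3 + 5*u^2 + 2*u - 8) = (u - 5)*(u + 2)*(u^2 + 3*u - 4) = (u - 5)*(u + 2)*(u + 4)*(u - 1)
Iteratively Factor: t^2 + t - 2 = (t - 1)*(t + 2)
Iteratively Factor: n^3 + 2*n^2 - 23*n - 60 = (n + 3)*(n^2 - n - 20) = (n + 3)*(n + 4)*(n - 5)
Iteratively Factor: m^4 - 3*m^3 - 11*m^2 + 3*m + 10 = (m - 1)*(m^3 - 2*m^2 - 13*m - 10) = (m - 1)*(m + 2)*(m^2 - 4*m - 5) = (m - 5)*(m - 1)*(m + 2)*(m + 1)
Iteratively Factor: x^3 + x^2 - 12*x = (x)*(x^2 + x - 12) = x*(x + 4)*(x - 3)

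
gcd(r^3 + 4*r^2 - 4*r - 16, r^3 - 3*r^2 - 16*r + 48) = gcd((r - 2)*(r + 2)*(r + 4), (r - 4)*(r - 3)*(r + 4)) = r + 4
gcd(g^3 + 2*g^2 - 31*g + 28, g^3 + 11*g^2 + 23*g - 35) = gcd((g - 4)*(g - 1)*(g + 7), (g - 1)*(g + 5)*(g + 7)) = g^2 + 6*g - 7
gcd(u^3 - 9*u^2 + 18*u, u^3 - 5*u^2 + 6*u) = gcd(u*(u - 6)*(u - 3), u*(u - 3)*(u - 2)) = u^2 - 3*u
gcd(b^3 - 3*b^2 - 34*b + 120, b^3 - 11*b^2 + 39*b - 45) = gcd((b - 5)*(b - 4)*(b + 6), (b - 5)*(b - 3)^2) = b - 5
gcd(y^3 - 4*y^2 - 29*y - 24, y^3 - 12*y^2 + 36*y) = 1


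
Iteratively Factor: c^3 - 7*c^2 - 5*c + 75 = (c - 5)*(c^2 - 2*c - 15) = (c - 5)^2*(c + 3)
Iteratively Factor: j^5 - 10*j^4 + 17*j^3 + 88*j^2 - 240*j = (j - 4)*(j^4 - 6*j^3 - 7*j^2 + 60*j) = (j - 4)*(j + 3)*(j^3 - 9*j^2 + 20*j) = (j - 5)*(j - 4)*(j + 3)*(j^2 - 4*j) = (j - 5)*(j - 4)^2*(j + 3)*(j)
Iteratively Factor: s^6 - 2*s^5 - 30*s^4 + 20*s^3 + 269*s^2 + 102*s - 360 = (s + 3)*(s^5 - 5*s^4 - 15*s^3 + 65*s^2 + 74*s - 120) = (s - 5)*(s + 3)*(s^4 - 15*s^2 - 10*s + 24) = (s - 5)*(s + 3)^2*(s^3 - 3*s^2 - 6*s + 8) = (s - 5)*(s + 2)*(s + 3)^2*(s^2 - 5*s + 4) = (s - 5)*(s - 4)*(s + 2)*(s + 3)^2*(s - 1)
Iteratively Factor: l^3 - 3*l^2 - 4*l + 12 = (l + 2)*(l^2 - 5*l + 6) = (l - 2)*(l + 2)*(l - 3)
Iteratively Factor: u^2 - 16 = (u - 4)*(u + 4)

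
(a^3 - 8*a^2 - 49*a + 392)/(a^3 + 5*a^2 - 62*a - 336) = (a - 7)/(a + 6)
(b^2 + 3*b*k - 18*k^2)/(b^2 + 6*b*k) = (b - 3*k)/b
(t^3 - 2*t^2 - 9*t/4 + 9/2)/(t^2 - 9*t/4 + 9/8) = 2*(2*t^2 - t - 6)/(4*t - 3)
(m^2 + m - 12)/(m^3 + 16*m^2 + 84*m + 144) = (m - 3)/(m^2 + 12*m + 36)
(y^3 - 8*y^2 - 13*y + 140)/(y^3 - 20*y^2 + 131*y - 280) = (y + 4)/(y - 8)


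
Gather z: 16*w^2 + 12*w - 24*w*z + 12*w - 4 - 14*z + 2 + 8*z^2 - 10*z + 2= 16*w^2 + 24*w + 8*z^2 + z*(-24*w - 24)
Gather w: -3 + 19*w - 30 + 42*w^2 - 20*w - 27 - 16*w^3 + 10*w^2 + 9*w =-16*w^3 + 52*w^2 + 8*w - 60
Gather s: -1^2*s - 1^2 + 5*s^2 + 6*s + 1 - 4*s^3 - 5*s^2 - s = -4*s^3 + 4*s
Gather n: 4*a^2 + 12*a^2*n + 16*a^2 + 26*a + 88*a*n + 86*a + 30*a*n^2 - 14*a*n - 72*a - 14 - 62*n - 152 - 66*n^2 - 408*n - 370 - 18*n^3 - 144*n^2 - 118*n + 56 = 20*a^2 + 40*a - 18*n^3 + n^2*(30*a - 210) + n*(12*a^2 + 74*a - 588) - 480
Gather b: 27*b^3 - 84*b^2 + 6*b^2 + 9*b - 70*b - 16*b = 27*b^3 - 78*b^2 - 77*b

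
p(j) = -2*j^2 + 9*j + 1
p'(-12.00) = 57.00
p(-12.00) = -395.00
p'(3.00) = -3.00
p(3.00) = 10.00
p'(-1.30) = 14.20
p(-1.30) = -14.08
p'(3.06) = -3.24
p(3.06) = 9.81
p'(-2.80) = 20.20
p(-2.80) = -39.88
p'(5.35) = -12.40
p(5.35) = -8.09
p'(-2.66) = 19.64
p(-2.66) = -37.09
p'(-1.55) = 15.20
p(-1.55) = -17.76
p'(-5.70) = 31.80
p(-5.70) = -115.28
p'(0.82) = 5.72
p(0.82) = 7.04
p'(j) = 9 - 4*j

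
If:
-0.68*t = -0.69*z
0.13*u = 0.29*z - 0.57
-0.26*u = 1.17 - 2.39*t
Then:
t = 0.02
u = -4.35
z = 0.02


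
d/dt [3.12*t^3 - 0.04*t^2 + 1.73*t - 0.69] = 9.36*t^2 - 0.08*t + 1.73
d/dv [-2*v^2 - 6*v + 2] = -4*v - 6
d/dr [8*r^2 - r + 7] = 16*r - 1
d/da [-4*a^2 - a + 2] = -8*a - 1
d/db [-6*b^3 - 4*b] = -18*b^2 - 4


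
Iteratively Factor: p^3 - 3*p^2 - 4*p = (p)*(p^2 - 3*p - 4) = p*(p - 4)*(p + 1)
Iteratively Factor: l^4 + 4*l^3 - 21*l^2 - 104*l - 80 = (l + 4)*(l^3 - 21*l - 20) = (l + 4)^2*(l^2 - 4*l - 5) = (l - 5)*(l + 4)^2*(l + 1)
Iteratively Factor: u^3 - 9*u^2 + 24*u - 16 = (u - 4)*(u^2 - 5*u + 4) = (u - 4)*(u - 1)*(u - 4)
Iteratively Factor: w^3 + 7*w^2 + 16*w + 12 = (w + 2)*(w^2 + 5*w + 6) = (w + 2)^2*(w + 3)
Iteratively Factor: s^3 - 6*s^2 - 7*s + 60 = (s - 5)*(s^2 - s - 12) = (s - 5)*(s + 3)*(s - 4)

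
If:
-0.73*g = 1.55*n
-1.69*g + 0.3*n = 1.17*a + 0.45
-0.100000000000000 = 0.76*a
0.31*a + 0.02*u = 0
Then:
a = -0.13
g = -0.16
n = 0.08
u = 2.04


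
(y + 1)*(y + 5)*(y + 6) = y^3 + 12*y^2 + 41*y + 30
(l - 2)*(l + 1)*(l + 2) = l^3 + l^2 - 4*l - 4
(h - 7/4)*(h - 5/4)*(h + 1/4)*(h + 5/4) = h^4 - 3*h^3/2 - 2*h^2 + 75*h/32 + 175/256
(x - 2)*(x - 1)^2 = x^3 - 4*x^2 + 5*x - 2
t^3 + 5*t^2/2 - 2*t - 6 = (t - 3/2)*(t + 2)^2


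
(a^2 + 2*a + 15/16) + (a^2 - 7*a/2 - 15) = 2*a^2 - 3*a/2 - 225/16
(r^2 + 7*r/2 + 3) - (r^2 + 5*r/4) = 9*r/4 + 3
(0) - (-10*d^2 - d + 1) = 10*d^2 + d - 1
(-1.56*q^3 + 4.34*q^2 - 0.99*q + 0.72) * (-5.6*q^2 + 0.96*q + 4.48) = 8.736*q^5 - 25.8016*q^4 + 2.7216*q^3 + 14.4608*q^2 - 3.744*q + 3.2256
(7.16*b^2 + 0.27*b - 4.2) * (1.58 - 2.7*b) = -19.332*b^3 + 10.5838*b^2 + 11.7666*b - 6.636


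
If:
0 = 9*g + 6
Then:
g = -2/3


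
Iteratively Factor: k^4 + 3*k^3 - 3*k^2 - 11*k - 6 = (k + 3)*(k^3 - 3*k - 2) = (k + 1)*(k + 3)*(k^2 - k - 2) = (k + 1)^2*(k + 3)*(k - 2)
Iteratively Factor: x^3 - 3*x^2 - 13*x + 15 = (x - 5)*(x^2 + 2*x - 3) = (x - 5)*(x + 3)*(x - 1)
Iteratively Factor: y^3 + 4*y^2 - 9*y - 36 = (y - 3)*(y^2 + 7*y + 12) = (y - 3)*(y + 4)*(y + 3)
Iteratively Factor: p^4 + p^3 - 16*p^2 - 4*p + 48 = (p + 4)*(p^3 - 3*p^2 - 4*p + 12) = (p - 2)*(p + 4)*(p^2 - p - 6) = (p - 2)*(p + 2)*(p + 4)*(p - 3)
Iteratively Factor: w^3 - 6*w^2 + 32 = (w - 4)*(w^2 - 2*w - 8) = (w - 4)*(w + 2)*(w - 4)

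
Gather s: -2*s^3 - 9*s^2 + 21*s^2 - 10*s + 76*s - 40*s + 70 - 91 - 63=-2*s^3 + 12*s^2 + 26*s - 84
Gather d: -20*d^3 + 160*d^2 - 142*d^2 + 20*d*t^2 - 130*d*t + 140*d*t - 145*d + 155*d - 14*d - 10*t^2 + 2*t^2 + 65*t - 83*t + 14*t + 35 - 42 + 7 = -20*d^3 + 18*d^2 + d*(20*t^2 + 10*t - 4) - 8*t^2 - 4*t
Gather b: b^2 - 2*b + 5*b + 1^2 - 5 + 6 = b^2 + 3*b + 2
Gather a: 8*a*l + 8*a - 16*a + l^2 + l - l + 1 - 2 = a*(8*l - 8) + l^2 - 1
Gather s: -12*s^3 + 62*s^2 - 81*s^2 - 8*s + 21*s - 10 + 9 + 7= -12*s^3 - 19*s^2 + 13*s + 6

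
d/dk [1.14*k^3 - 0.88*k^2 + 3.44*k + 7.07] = 3.42*k^2 - 1.76*k + 3.44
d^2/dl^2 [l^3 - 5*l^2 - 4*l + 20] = 6*l - 10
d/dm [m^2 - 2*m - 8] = 2*m - 2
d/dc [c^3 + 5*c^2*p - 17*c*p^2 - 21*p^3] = 3*c^2 + 10*c*p - 17*p^2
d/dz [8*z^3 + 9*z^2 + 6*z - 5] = 24*z^2 + 18*z + 6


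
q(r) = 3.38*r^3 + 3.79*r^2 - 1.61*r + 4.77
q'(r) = 10.14*r^2 + 7.58*r - 1.61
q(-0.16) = 5.11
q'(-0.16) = -2.56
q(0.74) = 7.02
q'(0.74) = 9.55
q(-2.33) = -13.66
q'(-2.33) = 35.78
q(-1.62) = 2.95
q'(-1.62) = 12.72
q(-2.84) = -37.51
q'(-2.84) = 58.65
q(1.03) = 10.83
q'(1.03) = 16.95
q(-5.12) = -341.29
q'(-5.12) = 225.39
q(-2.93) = -43.00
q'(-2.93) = 63.23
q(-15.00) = -10525.83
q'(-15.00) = 2166.19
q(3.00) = 125.31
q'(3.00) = 112.39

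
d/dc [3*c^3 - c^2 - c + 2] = 9*c^2 - 2*c - 1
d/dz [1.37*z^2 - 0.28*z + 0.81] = 2.74*z - 0.28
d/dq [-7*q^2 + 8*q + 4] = 8 - 14*q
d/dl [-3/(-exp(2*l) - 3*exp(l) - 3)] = (-6*exp(l) - 9)*exp(l)/(exp(2*l) + 3*exp(l) + 3)^2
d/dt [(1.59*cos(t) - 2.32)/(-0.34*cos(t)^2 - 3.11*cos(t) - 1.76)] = (-0.5406*cos(t)^2 + 1.5776*cos(t) + 10.0136)*sin(t)/(0.1156*cos(t)^4 + 2.1148*cos(t)^3 + 10.8689*cos(t)^2 + 10.9472*cos(t) + 3.0976)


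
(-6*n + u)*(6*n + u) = -36*n^2 + u^2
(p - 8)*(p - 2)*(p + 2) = p^3 - 8*p^2 - 4*p + 32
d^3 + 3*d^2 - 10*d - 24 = (d - 3)*(d + 2)*(d + 4)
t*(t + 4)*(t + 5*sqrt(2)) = t^3 + 4*t^2 + 5*sqrt(2)*t^2 + 20*sqrt(2)*t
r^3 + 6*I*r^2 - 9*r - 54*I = (r - 3)*(r + 3)*(r + 6*I)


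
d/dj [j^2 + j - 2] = 2*j + 1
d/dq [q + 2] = 1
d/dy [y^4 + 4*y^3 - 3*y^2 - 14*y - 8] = 4*y^3 + 12*y^2 - 6*y - 14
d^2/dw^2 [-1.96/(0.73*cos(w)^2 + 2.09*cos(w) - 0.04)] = (4.177936*(1 - cos(w)^2)^2 + 8.971116*cos(w)^3 + 10.879372*cos(w)^2 - 17.778376*cos(w) - 21.415352)/(0.73*cos(w)^2 + 2.09*cos(w) - 0.04)^3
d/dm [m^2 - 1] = 2*m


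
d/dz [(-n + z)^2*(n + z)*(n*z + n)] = n*(n - z)*((n - z)*(n + z) + (n - z)*(z + 1) - 2*(n + z)*(z + 1))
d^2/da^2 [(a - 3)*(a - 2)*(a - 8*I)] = 6*a - 10 - 16*I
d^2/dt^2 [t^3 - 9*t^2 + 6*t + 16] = 6*t - 18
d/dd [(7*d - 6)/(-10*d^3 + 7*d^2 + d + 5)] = (-70*d^3 + 49*d^2 + 7*d - (7*d - 6)*(-30*d^2 + 14*d + 1) + 35)/(-10*d^3 + 7*d^2 + d + 5)^2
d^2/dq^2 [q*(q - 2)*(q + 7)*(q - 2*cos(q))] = 2*q^3*cos(q) + 12*q^2*sin(q) + 10*q^2*cos(q) + 12*q^2 - 40*sqrt(2)*q*cos(q + pi/4) + 30*q - 56*sin(q) - 20*cos(q) - 28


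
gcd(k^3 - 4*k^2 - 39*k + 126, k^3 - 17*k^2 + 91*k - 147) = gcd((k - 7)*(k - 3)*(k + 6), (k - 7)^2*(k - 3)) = k^2 - 10*k + 21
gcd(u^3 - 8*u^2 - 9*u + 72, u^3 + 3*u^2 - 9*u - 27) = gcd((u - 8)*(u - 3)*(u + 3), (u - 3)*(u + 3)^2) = u^2 - 9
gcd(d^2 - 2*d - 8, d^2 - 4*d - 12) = d + 2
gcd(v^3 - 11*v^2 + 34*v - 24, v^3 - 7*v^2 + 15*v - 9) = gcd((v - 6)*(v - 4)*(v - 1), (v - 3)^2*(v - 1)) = v - 1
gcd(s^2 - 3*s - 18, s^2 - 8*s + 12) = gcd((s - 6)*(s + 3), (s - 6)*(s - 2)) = s - 6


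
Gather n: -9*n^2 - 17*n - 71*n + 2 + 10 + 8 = -9*n^2 - 88*n + 20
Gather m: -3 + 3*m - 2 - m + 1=2*m - 4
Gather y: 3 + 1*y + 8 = y + 11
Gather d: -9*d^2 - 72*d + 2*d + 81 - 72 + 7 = -9*d^2 - 70*d + 16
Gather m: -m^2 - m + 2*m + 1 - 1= -m^2 + m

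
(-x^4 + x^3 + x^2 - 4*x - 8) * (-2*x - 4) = 2*x^5 + 2*x^4 - 6*x^3 + 4*x^2 + 32*x + 32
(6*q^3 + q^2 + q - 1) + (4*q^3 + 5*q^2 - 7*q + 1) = 10*q^3 + 6*q^2 - 6*q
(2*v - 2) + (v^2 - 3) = v^2 + 2*v - 5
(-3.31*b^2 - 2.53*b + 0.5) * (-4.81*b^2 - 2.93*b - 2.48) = 15.9211*b^4 + 21.8676*b^3 + 13.2167*b^2 + 4.8094*b - 1.24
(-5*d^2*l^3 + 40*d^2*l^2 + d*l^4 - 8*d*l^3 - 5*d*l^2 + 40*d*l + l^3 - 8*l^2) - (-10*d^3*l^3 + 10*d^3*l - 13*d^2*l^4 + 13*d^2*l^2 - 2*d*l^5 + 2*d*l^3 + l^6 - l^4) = 10*d^3*l^3 - 10*d^3*l + 13*d^2*l^4 - 5*d^2*l^3 + 27*d^2*l^2 + 2*d*l^5 + d*l^4 - 10*d*l^3 - 5*d*l^2 + 40*d*l - l^6 + l^4 + l^3 - 8*l^2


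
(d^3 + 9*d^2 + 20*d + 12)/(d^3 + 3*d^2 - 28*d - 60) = (d + 1)/(d - 5)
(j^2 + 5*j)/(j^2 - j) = (j + 5)/(j - 1)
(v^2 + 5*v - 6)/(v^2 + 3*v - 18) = (v - 1)/(v - 3)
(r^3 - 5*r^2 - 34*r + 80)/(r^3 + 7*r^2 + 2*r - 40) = (r - 8)/(r + 4)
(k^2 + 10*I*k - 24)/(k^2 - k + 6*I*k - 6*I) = (k + 4*I)/(k - 1)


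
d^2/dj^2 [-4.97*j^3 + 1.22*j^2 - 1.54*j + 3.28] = 2.44 - 29.82*j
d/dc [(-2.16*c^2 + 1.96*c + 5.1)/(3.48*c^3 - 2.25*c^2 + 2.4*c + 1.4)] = (7.5168*c^4 - 13.6416*c^3 - 54.018*c^2 + 16.902*c - 9.496)/(12.1104*c^6 - 15.66*c^5 + 21.7665*c^4 - 1.056*c^3 - 0.54*c^2 + 6.72*c + 1.96)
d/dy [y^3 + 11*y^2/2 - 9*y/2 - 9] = 3*y^2 + 11*y - 9/2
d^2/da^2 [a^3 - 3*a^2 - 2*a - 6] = 6*a - 6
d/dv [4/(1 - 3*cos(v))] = -12*sin(v)/(3*cos(v) - 1)^2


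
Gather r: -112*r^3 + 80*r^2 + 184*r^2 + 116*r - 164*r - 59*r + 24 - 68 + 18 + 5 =-112*r^3 + 264*r^2 - 107*r - 21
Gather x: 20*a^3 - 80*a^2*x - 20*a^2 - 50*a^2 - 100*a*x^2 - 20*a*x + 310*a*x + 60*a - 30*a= 20*a^3 - 70*a^2 - 100*a*x^2 + 30*a + x*(-80*a^2 + 290*a)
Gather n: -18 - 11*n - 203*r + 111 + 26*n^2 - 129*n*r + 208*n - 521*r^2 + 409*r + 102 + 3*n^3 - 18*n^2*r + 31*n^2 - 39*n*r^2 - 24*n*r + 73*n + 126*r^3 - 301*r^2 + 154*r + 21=3*n^3 + n^2*(57 - 18*r) + n*(-39*r^2 - 153*r + 270) + 126*r^3 - 822*r^2 + 360*r + 216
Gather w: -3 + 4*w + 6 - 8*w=3 - 4*w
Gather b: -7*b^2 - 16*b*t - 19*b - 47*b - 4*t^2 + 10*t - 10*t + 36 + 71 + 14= -7*b^2 + b*(-16*t - 66) - 4*t^2 + 121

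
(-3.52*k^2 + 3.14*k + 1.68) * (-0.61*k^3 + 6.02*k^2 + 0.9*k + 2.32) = 2.1472*k^5 - 23.1058*k^4 + 14.71*k^3 + 4.7732*k^2 + 8.7968*k + 3.8976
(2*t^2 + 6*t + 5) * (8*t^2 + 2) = 16*t^4 + 48*t^3 + 44*t^2 + 12*t + 10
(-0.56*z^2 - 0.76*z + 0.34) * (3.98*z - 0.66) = -2.2288*z^3 - 2.6552*z^2 + 1.8548*z - 0.2244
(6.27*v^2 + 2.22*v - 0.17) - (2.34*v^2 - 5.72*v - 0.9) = 3.93*v^2 + 7.94*v + 0.73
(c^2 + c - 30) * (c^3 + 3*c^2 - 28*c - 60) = c^5 + 4*c^4 - 55*c^3 - 178*c^2 + 780*c + 1800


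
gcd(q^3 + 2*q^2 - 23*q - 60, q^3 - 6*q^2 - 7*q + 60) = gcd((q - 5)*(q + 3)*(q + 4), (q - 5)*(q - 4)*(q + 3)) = q^2 - 2*q - 15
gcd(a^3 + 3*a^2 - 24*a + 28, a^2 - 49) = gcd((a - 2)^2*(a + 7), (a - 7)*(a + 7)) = a + 7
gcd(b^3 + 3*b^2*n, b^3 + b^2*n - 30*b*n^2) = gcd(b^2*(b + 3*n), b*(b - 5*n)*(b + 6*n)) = b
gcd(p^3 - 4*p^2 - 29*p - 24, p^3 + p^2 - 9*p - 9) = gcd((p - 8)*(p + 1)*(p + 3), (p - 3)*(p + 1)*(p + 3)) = p^2 + 4*p + 3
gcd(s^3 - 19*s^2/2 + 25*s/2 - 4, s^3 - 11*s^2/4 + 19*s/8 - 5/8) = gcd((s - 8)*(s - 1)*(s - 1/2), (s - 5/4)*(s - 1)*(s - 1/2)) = s^2 - 3*s/2 + 1/2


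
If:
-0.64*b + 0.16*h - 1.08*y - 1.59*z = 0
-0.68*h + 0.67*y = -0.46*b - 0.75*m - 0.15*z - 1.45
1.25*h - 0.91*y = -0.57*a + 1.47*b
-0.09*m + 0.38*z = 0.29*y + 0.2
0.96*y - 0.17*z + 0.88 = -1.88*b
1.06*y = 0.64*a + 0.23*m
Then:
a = 1.25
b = -0.55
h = -1.10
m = -2.74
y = 0.16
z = 0.00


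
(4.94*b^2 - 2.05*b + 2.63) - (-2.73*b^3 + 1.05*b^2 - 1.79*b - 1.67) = 2.73*b^3 + 3.89*b^2 - 0.26*b + 4.3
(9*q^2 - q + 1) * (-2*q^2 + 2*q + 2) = -18*q^4 + 20*q^3 + 14*q^2 + 2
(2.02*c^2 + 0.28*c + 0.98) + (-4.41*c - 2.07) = 2.02*c^2 - 4.13*c - 1.09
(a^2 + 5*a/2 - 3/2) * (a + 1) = a^3 + 7*a^2/2 + a - 3/2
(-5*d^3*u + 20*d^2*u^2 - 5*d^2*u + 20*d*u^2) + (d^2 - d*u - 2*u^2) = -5*d^3*u + 20*d^2*u^2 - 5*d^2*u + d^2 + 20*d*u^2 - d*u - 2*u^2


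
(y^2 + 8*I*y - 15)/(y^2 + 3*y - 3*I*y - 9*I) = (y^2 + 8*I*y - 15)/(y^2 + 3*y*(1 - I) - 9*I)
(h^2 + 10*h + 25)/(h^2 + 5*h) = (h + 5)/h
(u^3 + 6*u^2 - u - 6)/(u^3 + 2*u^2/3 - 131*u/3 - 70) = 3*(u^2 - 1)/(3*u^2 - 16*u - 35)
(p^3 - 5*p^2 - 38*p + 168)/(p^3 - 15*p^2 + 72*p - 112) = (p + 6)/(p - 4)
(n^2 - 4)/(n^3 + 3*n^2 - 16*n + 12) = (n + 2)/(n^2 + 5*n - 6)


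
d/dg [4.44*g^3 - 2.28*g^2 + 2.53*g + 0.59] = 13.32*g^2 - 4.56*g + 2.53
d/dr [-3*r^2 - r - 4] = -6*r - 1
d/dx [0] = 0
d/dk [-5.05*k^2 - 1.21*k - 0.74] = -10.1*k - 1.21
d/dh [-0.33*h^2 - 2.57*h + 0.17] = -0.66*h - 2.57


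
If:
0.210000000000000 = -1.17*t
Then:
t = -0.18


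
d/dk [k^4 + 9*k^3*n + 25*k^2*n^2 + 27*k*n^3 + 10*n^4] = 4*k^3 + 27*k^2*n + 50*k*n^2 + 27*n^3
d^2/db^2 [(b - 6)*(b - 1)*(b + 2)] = 6*b - 10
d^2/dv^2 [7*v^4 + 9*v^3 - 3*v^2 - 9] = 84*v^2 + 54*v - 6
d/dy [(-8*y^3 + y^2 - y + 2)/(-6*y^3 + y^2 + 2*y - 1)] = (-2*y^4 - 44*y^3 + 63*y^2 - 6*y - 3)/(36*y^6 - 12*y^5 - 23*y^4 + 16*y^3 + 2*y^2 - 4*y + 1)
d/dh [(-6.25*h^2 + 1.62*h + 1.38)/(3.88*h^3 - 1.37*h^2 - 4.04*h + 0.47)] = (24.25*h^4 - 12.5712*h^3 + 11.4062*h^2 - 2.0938*h + 6.3366)/(15.0544*h^6 - 10.6312*h^5 - 29.4735*h^4 + 14.7168*h^3 + 15.0338*h^2 - 3.7976*h + 0.2209)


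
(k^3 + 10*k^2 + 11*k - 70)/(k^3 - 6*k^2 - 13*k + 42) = (k^2 + 12*k + 35)/(k^2 - 4*k - 21)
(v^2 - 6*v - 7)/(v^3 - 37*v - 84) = (v + 1)/(v^2 + 7*v + 12)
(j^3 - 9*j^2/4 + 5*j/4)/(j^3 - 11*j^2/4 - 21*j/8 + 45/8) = 2*j*(j - 1)/(2*j^2 - 3*j - 9)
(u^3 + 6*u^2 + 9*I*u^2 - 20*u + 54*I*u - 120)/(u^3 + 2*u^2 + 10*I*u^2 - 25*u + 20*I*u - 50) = (u^2 + u*(6 + 4*I) + 24*I)/(u^2 + u*(2 + 5*I) + 10*I)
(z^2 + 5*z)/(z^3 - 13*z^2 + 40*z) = (z + 5)/(z^2 - 13*z + 40)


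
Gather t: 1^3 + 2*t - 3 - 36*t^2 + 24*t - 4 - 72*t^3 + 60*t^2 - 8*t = -72*t^3 + 24*t^2 + 18*t - 6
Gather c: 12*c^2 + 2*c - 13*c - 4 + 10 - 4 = 12*c^2 - 11*c + 2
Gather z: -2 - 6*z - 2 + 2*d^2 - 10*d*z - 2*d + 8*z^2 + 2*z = 2*d^2 - 2*d + 8*z^2 + z*(-10*d - 4) - 4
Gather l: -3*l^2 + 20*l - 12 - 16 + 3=-3*l^2 + 20*l - 25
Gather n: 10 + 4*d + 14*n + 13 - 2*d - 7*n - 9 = 2*d + 7*n + 14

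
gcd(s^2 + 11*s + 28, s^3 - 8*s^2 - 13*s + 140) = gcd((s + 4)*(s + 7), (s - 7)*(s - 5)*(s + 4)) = s + 4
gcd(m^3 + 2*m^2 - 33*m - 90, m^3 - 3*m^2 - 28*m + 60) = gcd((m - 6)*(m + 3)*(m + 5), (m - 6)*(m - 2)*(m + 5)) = m^2 - m - 30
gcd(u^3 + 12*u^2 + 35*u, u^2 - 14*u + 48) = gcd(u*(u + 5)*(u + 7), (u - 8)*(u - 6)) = 1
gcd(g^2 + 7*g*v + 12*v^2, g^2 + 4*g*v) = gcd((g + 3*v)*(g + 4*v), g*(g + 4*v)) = g + 4*v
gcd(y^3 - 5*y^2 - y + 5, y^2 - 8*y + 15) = y - 5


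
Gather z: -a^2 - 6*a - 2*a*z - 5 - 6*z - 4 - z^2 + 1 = -a^2 - 6*a - z^2 + z*(-2*a - 6) - 8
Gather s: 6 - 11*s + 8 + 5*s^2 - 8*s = 5*s^2 - 19*s + 14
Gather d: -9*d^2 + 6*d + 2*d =-9*d^2 + 8*d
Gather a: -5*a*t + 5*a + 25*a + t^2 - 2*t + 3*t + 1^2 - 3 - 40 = a*(30 - 5*t) + t^2 + t - 42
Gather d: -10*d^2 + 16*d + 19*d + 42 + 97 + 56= -10*d^2 + 35*d + 195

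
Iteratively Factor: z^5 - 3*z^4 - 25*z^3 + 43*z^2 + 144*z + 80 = (z - 5)*(z^4 + 2*z^3 - 15*z^2 - 32*z - 16) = (z - 5)*(z + 1)*(z^3 + z^2 - 16*z - 16) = (z - 5)*(z - 4)*(z + 1)*(z^2 + 5*z + 4) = (z - 5)*(z - 4)*(z + 1)^2*(z + 4)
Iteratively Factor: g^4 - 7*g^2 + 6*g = (g - 1)*(g^3 + g^2 - 6*g) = g*(g - 1)*(g^2 + g - 6) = g*(g - 1)*(g + 3)*(g - 2)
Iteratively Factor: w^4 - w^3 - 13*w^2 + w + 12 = (w - 1)*(w^3 - 13*w - 12) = (w - 4)*(w - 1)*(w^2 + 4*w + 3) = (w - 4)*(w - 1)*(w + 3)*(w + 1)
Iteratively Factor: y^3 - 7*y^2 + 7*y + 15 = (y + 1)*(y^2 - 8*y + 15) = (y - 3)*(y + 1)*(y - 5)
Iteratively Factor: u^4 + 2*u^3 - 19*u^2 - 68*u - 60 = (u + 2)*(u^3 - 19*u - 30) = (u - 5)*(u + 2)*(u^2 + 5*u + 6) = (u - 5)*(u + 2)*(u + 3)*(u + 2)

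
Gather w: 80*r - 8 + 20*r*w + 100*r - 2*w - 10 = 180*r + w*(20*r - 2) - 18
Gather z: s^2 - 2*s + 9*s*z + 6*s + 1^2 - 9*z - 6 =s^2 + 4*s + z*(9*s - 9) - 5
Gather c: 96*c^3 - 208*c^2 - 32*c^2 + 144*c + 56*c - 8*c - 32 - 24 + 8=96*c^3 - 240*c^2 + 192*c - 48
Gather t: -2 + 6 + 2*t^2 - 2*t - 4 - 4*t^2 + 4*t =-2*t^2 + 2*t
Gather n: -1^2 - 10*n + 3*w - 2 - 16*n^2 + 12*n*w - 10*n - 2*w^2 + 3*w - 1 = -16*n^2 + n*(12*w - 20) - 2*w^2 + 6*w - 4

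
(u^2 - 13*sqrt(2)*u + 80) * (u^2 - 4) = u^4 - 13*sqrt(2)*u^3 + 76*u^2 + 52*sqrt(2)*u - 320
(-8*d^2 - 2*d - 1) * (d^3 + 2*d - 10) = -8*d^5 - 2*d^4 - 17*d^3 + 76*d^2 + 18*d + 10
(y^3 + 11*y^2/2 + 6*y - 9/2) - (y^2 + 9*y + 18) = y^3 + 9*y^2/2 - 3*y - 45/2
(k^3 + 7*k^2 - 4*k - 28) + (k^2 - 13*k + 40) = k^3 + 8*k^2 - 17*k + 12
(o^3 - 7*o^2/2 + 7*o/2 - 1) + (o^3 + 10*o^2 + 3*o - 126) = 2*o^3 + 13*o^2/2 + 13*o/2 - 127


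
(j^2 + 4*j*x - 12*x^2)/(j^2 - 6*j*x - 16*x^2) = (-j^2 - 4*j*x + 12*x^2)/(-j^2 + 6*j*x + 16*x^2)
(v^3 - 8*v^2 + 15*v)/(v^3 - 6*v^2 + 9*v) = (v - 5)/(v - 3)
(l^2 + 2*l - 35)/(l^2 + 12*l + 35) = (l - 5)/(l + 5)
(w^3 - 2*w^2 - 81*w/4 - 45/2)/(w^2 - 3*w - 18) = (w^2 + 4*w + 15/4)/(w + 3)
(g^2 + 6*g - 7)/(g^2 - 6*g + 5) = (g + 7)/(g - 5)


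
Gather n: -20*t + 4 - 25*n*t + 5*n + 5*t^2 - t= n*(5 - 25*t) + 5*t^2 - 21*t + 4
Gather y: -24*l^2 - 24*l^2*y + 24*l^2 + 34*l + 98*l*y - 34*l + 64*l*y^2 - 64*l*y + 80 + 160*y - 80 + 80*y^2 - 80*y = y^2*(64*l + 80) + y*(-24*l^2 + 34*l + 80)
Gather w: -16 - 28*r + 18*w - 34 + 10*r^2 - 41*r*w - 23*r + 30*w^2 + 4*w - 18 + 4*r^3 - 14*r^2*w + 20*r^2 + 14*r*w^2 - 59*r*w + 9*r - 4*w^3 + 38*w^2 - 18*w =4*r^3 + 30*r^2 - 42*r - 4*w^3 + w^2*(14*r + 68) + w*(-14*r^2 - 100*r + 4) - 68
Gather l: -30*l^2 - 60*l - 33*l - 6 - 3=-30*l^2 - 93*l - 9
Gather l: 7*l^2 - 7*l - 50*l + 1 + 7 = 7*l^2 - 57*l + 8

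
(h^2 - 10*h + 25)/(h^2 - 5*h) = (h - 5)/h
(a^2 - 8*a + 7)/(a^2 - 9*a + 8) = (a - 7)/(a - 8)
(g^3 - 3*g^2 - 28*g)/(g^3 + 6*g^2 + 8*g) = (g - 7)/(g + 2)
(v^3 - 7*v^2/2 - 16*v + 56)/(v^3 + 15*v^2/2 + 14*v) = (2*v^2 - 15*v + 28)/(v*(2*v + 7))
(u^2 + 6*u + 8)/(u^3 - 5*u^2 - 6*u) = (u^2 + 6*u + 8)/(u*(u^2 - 5*u - 6))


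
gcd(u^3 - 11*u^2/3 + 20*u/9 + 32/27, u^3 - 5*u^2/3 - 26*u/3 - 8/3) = u + 1/3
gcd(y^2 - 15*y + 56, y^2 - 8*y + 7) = y - 7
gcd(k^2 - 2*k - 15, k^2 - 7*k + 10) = k - 5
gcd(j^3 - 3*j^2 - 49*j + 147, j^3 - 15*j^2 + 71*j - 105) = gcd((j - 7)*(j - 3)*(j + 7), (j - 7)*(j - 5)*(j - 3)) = j^2 - 10*j + 21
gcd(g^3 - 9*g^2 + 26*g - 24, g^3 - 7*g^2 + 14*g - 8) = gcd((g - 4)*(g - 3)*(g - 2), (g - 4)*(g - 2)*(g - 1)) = g^2 - 6*g + 8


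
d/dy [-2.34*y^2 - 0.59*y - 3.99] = -4.68*y - 0.59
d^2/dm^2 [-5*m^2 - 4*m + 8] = -10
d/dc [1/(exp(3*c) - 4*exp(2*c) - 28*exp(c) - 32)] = (-3*exp(2*c) + 8*exp(c) + 28)*exp(c)/(-exp(3*c) + 4*exp(2*c) + 28*exp(c) + 32)^2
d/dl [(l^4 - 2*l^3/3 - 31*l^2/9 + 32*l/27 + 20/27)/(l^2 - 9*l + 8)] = (54*l^5 - 747*l^4 + 1188*l^3 + 373*l^2 - 1528*l + 436)/(27*(l^4 - 18*l^3 + 97*l^2 - 144*l + 64))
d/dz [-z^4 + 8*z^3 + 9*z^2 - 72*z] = -4*z^3 + 24*z^2 + 18*z - 72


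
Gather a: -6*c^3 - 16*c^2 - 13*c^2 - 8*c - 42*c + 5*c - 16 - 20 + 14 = -6*c^3 - 29*c^2 - 45*c - 22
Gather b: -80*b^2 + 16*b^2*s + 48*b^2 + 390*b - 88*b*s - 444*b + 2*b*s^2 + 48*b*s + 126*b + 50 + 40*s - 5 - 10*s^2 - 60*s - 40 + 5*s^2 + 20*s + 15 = b^2*(16*s - 32) + b*(2*s^2 - 40*s + 72) - 5*s^2 + 20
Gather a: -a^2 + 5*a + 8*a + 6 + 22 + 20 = -a^2 + 13*a + 48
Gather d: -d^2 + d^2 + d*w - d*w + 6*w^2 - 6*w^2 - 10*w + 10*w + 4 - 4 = 0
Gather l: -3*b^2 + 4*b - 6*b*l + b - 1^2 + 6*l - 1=-3*b^2 + 5*b + l*(6 - 6*b) - 2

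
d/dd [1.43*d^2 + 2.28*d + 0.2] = 2.86*d + 2.28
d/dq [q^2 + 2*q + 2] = 2*q + 2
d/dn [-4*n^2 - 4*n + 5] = -8*n - 4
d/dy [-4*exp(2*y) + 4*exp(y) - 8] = (4 - 8*exp(y))*exp(y)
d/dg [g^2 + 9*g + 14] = 2*g + 9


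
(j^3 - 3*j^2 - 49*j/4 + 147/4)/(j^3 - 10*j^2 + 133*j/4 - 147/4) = (2*j + 7)/(2*j - 7)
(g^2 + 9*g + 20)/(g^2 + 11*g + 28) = (g + 5)/(g + 7)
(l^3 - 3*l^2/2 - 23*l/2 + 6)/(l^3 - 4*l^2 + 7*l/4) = 2*(l^2 - l - 12)/(l*(2*l - 7))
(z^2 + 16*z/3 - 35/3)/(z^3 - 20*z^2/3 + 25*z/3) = (z + 7)/(z*(z - 5))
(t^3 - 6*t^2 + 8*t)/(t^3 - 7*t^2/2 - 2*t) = 2*(t - 2)/(2*t + 1)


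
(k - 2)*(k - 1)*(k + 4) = k^3 + k^2 - 10*k + 8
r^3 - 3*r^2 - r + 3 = (r - 3)*(r - 1)*(r + 1)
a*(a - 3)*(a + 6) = a^3 + 3*a^2 - 18*a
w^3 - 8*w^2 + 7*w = w*(w - 7)*(w - 1)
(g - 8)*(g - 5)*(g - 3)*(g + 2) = g^4 - 14*g^3 + 47*g^2 + 38*g - 240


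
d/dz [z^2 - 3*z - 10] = 2*z - 3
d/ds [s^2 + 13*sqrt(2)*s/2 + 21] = 2*s + 13*sqrt(2)/2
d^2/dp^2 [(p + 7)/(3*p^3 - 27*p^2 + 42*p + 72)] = 2*((p + 7)*(3*p^2 - 18*p + 14)^2 + (-3*p^2 + 18*p - 3*(p - 3)*(p + 7) - 14)*(p^3 - 9*p^2 + 14*p + 24))/(3*(p^3 - 9*p^2 + 14*p + 24)^3)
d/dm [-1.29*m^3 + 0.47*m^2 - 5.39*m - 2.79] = -3.87*m^2 + 0.94*m - 5.39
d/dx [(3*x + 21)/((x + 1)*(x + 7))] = -3/(x^2 + 2*x + 1)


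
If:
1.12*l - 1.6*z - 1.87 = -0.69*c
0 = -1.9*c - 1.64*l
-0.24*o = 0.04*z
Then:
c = -2.63348052990767*z - 3.07788036932959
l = 3.05098354074669*z + 3.56583701324769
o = -0.166666666666667*z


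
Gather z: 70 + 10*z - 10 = 10*z + 60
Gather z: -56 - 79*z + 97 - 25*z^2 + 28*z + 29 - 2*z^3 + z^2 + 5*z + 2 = -2*z^3 - 24*z^2 - 46*z + 72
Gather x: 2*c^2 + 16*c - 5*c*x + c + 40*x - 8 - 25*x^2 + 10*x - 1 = 2*c^2 + 17*c - 25*x^2 + x*(50 - 5*c) - 9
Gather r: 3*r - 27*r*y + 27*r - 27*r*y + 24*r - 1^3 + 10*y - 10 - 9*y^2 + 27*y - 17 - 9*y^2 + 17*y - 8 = r*(54 - 54*y) - 18*y^2 + 54*y - 36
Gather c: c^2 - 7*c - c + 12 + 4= c^2 - 8*c + 16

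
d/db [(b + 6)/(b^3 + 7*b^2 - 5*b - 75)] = (-2*b^2 - 15*b - 9)/(b^5 + 9*b^4 - 6*b^3 - 190*b^2 - 75*b + 1125)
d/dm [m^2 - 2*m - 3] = 2*m - 2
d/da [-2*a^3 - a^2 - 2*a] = -6*a^2 - 2*a - 2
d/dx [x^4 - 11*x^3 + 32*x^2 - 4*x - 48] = 4*x^3 - 33*x^2 + 64*x - 4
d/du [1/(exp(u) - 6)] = -exp(u)/(exp(u) - 6)^2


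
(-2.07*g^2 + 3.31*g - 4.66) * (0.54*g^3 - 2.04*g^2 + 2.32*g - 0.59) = -1.1178*g^5 + 6.0102*g^4 - 14.0712*g^3 + 18.4069*g^2 - 12.7641*g + 2.7494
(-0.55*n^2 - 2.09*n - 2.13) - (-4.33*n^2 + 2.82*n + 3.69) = 3.78*n^2 - 4.91*n - 5.82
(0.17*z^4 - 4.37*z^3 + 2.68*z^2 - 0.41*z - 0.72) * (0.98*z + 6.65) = 0.1666*z^5 - 3.1521*z^4 - 26.4341*z^3 + 17.4202*z^2 - 3.4321*z - 4.788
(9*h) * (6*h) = 54*h^2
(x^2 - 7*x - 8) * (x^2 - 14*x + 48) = x^4 - 21*x^3 + 138*x^2 - 224*x - 384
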